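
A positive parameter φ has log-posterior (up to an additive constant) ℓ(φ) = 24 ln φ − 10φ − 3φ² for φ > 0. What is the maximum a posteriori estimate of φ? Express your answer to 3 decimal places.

φ̂_MAP = 1.333

ℓ'(φ) = 24/φ − 10 − 6φ. Setting this to zero and multiplying by φ: 6φ² + 10φ − 24 = 0.
φ = (−10 + √(10² + 4·6·24)) / (2·6) = (−10 + √676) / 12 = (−10 + 26)/12 = 4/3.
ℓ''(φ) = −24/φ² − 6 < 0, confirming a maximum.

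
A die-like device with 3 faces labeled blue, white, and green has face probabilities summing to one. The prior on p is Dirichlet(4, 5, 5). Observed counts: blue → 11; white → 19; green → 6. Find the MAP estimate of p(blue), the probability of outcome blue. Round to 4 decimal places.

The posterior is Dirichlet(αᵢ + nᵢ) = Dirichlet(15, 24, 11).
For a Dirichlet(a₁,…,a_K) with all aᵢ > 1, the mode has j-th component (aⱼ − 1)/(Σaᵢ − K).
Here Σaᵢ = 50 and K = 3, so p(blue) = (15 − 1)/(50 − 3) = 14/47 ≈ 0.2979.

MAP estimate of p(blue) = 0.2979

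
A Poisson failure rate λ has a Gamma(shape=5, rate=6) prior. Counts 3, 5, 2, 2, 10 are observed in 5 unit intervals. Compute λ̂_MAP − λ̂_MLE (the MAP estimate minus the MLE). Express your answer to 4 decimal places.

MAP − MLE = -2.0364

Σxᵢ = 22. Posterior is Gamma(27, 11); MAP = (27−1)/11 = 26/11 ≈ 2.36364.
MLE = x̄ = 22/5 ≈ 4.40000.
Difference = 26/11 − 22/5 = -112/55 ≈ -2.0364.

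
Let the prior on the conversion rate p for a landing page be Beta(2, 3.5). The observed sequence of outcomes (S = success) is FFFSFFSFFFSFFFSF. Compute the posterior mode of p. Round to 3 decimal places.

p̂_MAP = 0.256

Prior: Beta(2, 3.5).
Data: 4 successes in 16 trials (from the sequence). The binomial likelihood contributes p^4(1−p)^12, so the posterior is Beta(2+4, 3.5+12) = Beta(6, 15.5).
For Beta(a, b) with a, b > 1 the mode is (a−1)/(a+b−2) = 5/19.5 ≈ 0.256.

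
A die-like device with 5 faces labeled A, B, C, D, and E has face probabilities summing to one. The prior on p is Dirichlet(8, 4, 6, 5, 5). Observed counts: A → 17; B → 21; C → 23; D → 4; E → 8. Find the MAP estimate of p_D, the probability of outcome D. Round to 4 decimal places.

MAP estimate of p_D = 0.0833

The posterior is Dirichlet(αᵢ + nᵢ) = Dirichlet(25, 25, 29, 9, 13).
For a Dirichlet(a₁,…,a_K) with all aᵢ > 1, the mode has j-th component (aⱼ − 1)/(Σaᵢ − K).
Here Σaᵢ = 101 and K = 5, so p_D = (9 − 1)/(101 − 5) = 8/96 ≈ 0.0833.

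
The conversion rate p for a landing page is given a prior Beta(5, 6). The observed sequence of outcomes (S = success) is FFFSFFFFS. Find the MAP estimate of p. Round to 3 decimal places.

Prior: Beta(5, 6).
Data: 2 successes in 9 trials (from the sequence). The binomial likelihood contributes p^2(1−p)^7, so the posterior is Beta(5+2, 6+7) = Beta(7, 13).
For Beta(a, b) with a, b > 1 the mode is (a−1)/(a+b−2) = 6/18 ≈ 0.333.

p̂_MAP = 0.333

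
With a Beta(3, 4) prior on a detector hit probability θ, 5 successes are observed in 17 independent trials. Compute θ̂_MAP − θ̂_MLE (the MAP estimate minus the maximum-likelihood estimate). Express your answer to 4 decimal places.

MAP − MLE = 0.0241

Posterior is Beta(8, 16); MAP = (8−1)/(24−2) = 7/22 ≈ 0.31818.
MLE ignores the prior: θ̂_MLE = k/n = 5/17 ≈ 0.29412.
Difference = 7/22 − 5/17 = 9/374 ≈ 0.0241.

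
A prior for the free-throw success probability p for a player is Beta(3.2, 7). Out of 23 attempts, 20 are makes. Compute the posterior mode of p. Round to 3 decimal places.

p̂_MAP = 0.712

Prior: Beta(3.2, 7).
Data: 20 successes in 23 trials. The binomial likelihood contributes p^20(1−p)^3, so the posterior is Beta(3.2+20, 7+3) = Beta(23.2, 10).
For Beta(a, b) with a, b > 1 the mode is (a−1)/(a+b−2) = 22.2/31.2 ≈ 0.712.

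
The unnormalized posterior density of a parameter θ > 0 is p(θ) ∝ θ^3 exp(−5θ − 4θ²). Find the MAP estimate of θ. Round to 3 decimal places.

ℓ'(θ) = 3/θ − 5 − 8θ. Setting this to zero and multiplying by θ: 8θ² + 5θ − 3 = 0.
θ = (−5 + √(5² + 4·8·3)) / (2·8) = (−5 + √121) / 16 = (−5 + 11)/16 = 3/8.
ℓ''(θ) = −3/θ² − 8 < 0, confirming a maximum.

θ̂_MAP = 0.375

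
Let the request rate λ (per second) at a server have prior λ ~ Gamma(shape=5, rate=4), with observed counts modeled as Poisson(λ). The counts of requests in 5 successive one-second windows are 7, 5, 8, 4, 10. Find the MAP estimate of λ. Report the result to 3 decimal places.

Σxᵢ = 7+5+8+4+10 = 34, with n = 5.
Posterior ∝ λ^4e^(−4λ) · λ^34e^(−5λ) = λ^38e^(−9λ), i.e. Gamma(shape=39, rate=9).
The mode of a Gamma(a, b) with a ≥ 1 (shape–rate) is (a−1)/b = 38/9 ≈ 4.222.

λ̂_MAP = 4.222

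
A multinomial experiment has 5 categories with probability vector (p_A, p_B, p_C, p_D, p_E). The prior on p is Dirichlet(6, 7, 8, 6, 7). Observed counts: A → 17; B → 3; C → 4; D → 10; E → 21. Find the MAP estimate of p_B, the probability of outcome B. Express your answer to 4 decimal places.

MAP estimate of p_B = 0.1071

The posterior is Dirichlet(αᵢ + nᵢ) = Dirichlet(23, 10, 12, 16, 28).
For a Dirichlet(a₁,…,a_K) with all aᵢ > 1, the mode has j-th component (aⱼ − 1)/(Σaᵢ − K).
Here Σaᵢ = 89 and K = 5, so p_B = (10 − 1)/(89 − 5) = 9/84 ≈ 0.1071.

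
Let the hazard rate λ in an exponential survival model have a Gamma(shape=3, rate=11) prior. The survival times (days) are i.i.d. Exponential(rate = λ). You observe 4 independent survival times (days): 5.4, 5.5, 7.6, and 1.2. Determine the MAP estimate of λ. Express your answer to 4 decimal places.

λ̂_MAP = 0.1954

The Exponential(rate=λ) likelihood is ∝ λ^n e^(−λΣtᵢ). Here n = 4 and Σtᵢ = 5.4 + 5.5 + 7.6 + 1.2 = 19.7.
Posterior ∝ λ^2e^(−11λ) · λ^4e^(−19.7λ) = λ^6e^(−30.7λ), i.e. Gamma(7, 30.7).
Mode = (a−1)/b = 6/30.7 ≈ 0.1954.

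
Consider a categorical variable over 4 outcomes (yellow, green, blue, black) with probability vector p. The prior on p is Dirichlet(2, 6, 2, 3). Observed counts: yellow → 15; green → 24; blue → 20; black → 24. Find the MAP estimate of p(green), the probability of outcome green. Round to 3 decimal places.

The posterior is Dirichlet(αᵢ + nᵢ) = Dirichlet(17, 30, 22, 27).
For a Dirichlet(a₁,…,a_K) with all aᵢ > 1, the mode has j-th component (aⱼ − 1)/(Σaᵢ − K).
Here Σaᵢ = 96 and K = 4, so p(green) = (30 − 1)/(96 − 4) = 29/92 ≈ 0.315.

MAP estimate of p(green) = 0.315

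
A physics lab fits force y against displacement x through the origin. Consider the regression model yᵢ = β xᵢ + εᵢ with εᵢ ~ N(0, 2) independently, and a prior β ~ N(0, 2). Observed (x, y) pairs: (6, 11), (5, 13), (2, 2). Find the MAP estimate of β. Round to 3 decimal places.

β̂_MAP = 2.045

log p(β | y) = −Σ(yᵢ − βxᵢ)²/(2·2) − β²/(2·2) + const.
Setting the derivative to zero: Σxᵢ(yᵢ − βxᵢ)/2 − β/2 = 0, so β = Σxᵢyᵢ / (Σxᵢ² + σ²/τ²).
Σxᵢyᵢ = 6·11 + 5·13 + 2·2 = 135; Σxᵢ² = 65; σ²/τ² = 1.
β̂_MAP = 135 / (65 + 1) = 135/66 ≈ 2.045.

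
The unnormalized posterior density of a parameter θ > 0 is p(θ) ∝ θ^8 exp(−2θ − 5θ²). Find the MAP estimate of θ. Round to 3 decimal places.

ℓ'(θ) = 8/θ − 2 − 10θ. Setting this to zero and multiplying by θ: 10θ² + 2θ − 8 = 0.
θ = (−2 + √(2² + 4·10·8)) / (2·10) = (−2 + √324) / 20 = (−2 + 18)/20 = 4/5.
ℓ''(θ) = −8/θ² − 10 < 0, confirming a maximum.

θ̂_MAP = 0.800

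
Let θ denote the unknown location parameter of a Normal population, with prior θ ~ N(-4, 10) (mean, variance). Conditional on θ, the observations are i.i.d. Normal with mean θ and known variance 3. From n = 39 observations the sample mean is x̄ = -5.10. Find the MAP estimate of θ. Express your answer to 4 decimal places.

θ̂_MAP = -5.0916

n = 39, x̄ = -5.10.
For a Normal prior and Normal likelihood with known variance, the posterior is Normal; its mode equals its mean, the precision-weighted average.
Prior precision 1/σ₀² = 1/10 = 0.1; data precision n/σ² = 39/3 = 13.
θ̂ = (0.1·(-4) + 13·(-5.1)) / (0.1 + 13) = (-66.7)/13.1 = -667/131 ≈ -5.0916.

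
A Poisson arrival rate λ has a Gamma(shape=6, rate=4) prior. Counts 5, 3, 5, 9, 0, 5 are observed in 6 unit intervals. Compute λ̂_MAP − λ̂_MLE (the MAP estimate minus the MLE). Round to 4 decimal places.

Σxᵢ = 27. Posterior is Gamma(33, 10); MAP = (33−1)/10 = 32/10 ≈ 3.20000.
MLE = x̄ = 27/6 ≈ 4.50000.
Difference = 32/10 − 27/6 = -13/10 ≈ -1.3000.

MAP − MLE = -1.3000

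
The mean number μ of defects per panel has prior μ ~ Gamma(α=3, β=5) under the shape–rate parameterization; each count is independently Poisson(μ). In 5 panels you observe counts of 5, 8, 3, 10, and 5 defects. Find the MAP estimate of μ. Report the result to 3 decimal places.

Σxᵢ = 5+8+3+10+5 = 31, with n = 5.
Posterior ∝ μ^2e^(−5μ) · μ^31e^(−5μ) = μ^33e^(−10μ), i.e. Gamma(shape=34, rate=10).
The mode of a Gamma(a, b) with a ≥ 1 (shape–rate) is (a−1)/b = 33/10 ≈ 3.300.

μ̂_MAP = 3.300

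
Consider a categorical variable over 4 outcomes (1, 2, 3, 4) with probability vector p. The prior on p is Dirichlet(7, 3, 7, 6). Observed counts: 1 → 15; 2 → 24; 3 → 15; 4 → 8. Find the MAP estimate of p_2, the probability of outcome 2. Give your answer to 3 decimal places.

The posterior is Dirichlet(αᵢ + nᵢ) = Dirichlet(22, 27, 22, 14).
For a Dirichlet(a₁,…,a_K) with all aᵢ > 1, the mode has j-th component (aⱼ − 1)/(Σaᵢ − K).
Here Σaᵢ = 85 and K = 4, so p_2 = (27 − 1)/(85 − 4) = 26/81 ≈ 0.321.

MAP estimate: 0.321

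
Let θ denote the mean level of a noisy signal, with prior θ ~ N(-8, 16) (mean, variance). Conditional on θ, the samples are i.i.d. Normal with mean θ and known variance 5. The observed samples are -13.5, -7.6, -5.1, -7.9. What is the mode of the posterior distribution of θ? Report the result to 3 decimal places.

n = 4; x̄ = ((-13.5) + (-7.6) + (-5.1) + (-7.9))/4 = -34.1/4 = -8.525.
For a Normal prior and Normal likelihood with known variance, the posterior is Normal; its mode equals its mean, the precision-weighted average.
Prior precision 1/σ₀² = 1/16 = 0.0625; data precision n/σ² = 4/5 = 0.8.
θ̂ = (0.0625·(-8) + 0.8·(-8.525)) / (0.0625 + 0.8) = (-7.32)/0.8625 = -976/115 ≈ -8.487.

θ̂_MAP = -8.487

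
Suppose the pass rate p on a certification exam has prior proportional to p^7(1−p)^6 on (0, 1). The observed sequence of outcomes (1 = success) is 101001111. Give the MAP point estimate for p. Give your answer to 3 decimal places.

The prior density ∝ p^7(1−p)^6 is the kernel of Beta(8, 7).
Data: 6 successes in 9 trials (from the sequence). The binomial likelihood contributes p^6(1−p)^3, so the posterior is Beta(8+6, 7+3) = Beta(14, 10).
For Beta(a, b) with a, b > 1 the mode is (a−1)/(a+b−2) = 13/22 ≈ 0.591.

p̂_MAP = 0.591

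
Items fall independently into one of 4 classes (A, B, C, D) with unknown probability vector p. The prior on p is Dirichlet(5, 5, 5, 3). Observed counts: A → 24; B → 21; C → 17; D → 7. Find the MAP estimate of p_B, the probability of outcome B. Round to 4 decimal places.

MAP estimate of p_B = 0.3012

The posterior is Dirichlet(αᵢ + nᵢ) = Dirichlet(29, 26, 22, 10).
For a Dirichlet(a₁,…,a_K) with all aᵢ > 1, the mode has j-th component (aⱼ − 1)/(Σaᵢ − K).
Here Σaᵢ = 87 and K = 4, so p_B = (26 − 1)/(87 − 4) = 25/83 ≈ 0.3012.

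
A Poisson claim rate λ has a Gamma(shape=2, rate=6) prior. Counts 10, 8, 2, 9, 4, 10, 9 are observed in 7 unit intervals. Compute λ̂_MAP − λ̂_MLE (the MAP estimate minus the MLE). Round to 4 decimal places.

MAP − MLE = -3.3516

Σxᵢ = 52. Posterior is Gamma(54, 13); MAP = (54−1)/13 = 53/13 ≈ 4.07692.
MLE = x̄ = 52/7 ≈ 7.42857.
Difference = 53/13 − 52/7 = -305/91 ≈ -3.3516.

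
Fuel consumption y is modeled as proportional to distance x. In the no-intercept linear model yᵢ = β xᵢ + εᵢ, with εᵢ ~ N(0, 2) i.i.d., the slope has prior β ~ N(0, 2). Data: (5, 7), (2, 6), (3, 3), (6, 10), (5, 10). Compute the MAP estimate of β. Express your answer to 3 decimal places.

β̂_MAP = 1.660

log p(β | y) = −Σ(yᵢ − βxᵢ)²/(2·2) − β²/(2·2) + const.
Setting the derivative to zero: Σxᵢ(yᵢ − βxᵢ)/2 − β/2 = 0, so β = Σxᵢyᵢ / (Σxᵢ² + σ²/τ²).
Σxᵢyᵢ = 5·7 + 2·6 + 3·3 + 6·10 + 5·10 = 166; Σxᵢ² = 99; σ²/τ² = 1.
β̂_MAP = 166 / (99 + 1) = 166/100 ≈ 1.660.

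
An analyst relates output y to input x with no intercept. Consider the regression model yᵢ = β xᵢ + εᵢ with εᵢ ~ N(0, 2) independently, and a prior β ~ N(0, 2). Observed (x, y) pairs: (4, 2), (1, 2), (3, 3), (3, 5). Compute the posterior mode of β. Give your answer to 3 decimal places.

log p(β | y) = −Σ(yᵢ − βxᵢ)²/(2·2) − β²/(2·2) + const.
Setting the derivative to zero: Σxᵢ(yᵢ − βxᵢ)/2 − β/2 = 0, so β = Σxᵢyᵢ / (Σxᵢ² + σ²/τ²).
Σxᵢyᵢ = 4·2 + 1·2 + 3·3 + 3·5 = 34; Σxᵢ² = 35; σ²/τ² = 1.
β̂_MAP = 34 / (35 + 1) = 34/36 ≈ 0.944.

β̂_MAP = 0.944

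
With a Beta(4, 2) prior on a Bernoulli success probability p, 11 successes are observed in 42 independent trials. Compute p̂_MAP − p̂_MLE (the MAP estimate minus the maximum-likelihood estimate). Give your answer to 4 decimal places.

Posterior is Beta(15, 33); MAP = (15−1)/(48−2) = 14/46 ≈ 0.30435.
MLE ignores the prior: p̂_MLE = k/n = 11/42 ≈ 0.26190.
Difference = 14/46 − 11/42 = 41/966 ≈ 0.0424.

MAP − MLE = 0.0424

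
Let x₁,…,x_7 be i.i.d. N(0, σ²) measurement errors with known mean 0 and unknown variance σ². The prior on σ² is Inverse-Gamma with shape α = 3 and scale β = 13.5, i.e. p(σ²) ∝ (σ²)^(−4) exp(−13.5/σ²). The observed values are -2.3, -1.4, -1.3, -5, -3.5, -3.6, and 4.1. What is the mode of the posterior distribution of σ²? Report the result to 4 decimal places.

σ̂²_MAP = 6.8640

Sum of squared deviations about the known mean: SS = (-2.3−0)² + (-1.4−0)² + (-1.3−0)² + (-5−0)² + (-3.5−0)² + (-3.6−0)² + (4.1−0)² = 75.96.
The Normal likelihood contributes (σ²)^(−n/2) exp(−SS/(2σ²)), so the posterior is Inverse-Gamma(α + n/2, β + SS/2) = Inverse-Gamma(6.5, 51.48).
The mode of Inverse-Gamma(a, b) is b/(a+1) = 51.48/7.5 ≈ 6.8640.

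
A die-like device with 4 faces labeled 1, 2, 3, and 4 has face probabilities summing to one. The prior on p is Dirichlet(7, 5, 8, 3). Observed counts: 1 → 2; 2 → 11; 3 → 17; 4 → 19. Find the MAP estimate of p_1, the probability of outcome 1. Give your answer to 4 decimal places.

MAP estimate: 0.1176

The posterior is Dirichlet(αᵢ + nᵢ) = Dirichlet(9, 16, 25, 22).
For a Dirichlet(a₁,…,a_K) with all aᵢ > 1, the mode has j-th component (aⱼ − 1)/(Σaᵢ − K).
Here Σaᵢ = 72 and K = 4, so p_1 = (9 − 1)/(72 − 4) = 8/68 ≈ 0.1176.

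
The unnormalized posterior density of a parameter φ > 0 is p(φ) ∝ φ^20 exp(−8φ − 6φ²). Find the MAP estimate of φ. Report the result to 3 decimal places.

ℓ'(φ) = 20/φ − 8 − 12φ. Setting this to zero and multiplying by φ: 12φ² + 8φ − 20 = 0.
φ = (−8 + √(8² + 4·12·20)) / (2·12) = (−8 + √1024) / 24 = (−8 + 32)/24 = 1.
ℓ''(φ) = −20/φ² − 12 < 0, confirming a maximum.

φ̂_MAP = 1.000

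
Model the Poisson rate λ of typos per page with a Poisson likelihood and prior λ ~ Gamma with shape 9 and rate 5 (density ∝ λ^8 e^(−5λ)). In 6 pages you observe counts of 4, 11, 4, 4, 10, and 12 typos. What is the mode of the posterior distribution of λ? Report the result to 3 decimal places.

λ̂_MAP = 4.818

Σxᵢ = 4+11+4+4+10+12 = 45, with n = 6.
Posterior ∝ λ^8e^(−5λ) · λ^45e^(−6λ) = λ^53e^(−11λ), i.e. Gamma(shape=54, rate=11).
The mode of a Gamma(a, b) with a ≥ 1 (shape–rate) is (a−1)/b = 53/11 ≈ 4.818.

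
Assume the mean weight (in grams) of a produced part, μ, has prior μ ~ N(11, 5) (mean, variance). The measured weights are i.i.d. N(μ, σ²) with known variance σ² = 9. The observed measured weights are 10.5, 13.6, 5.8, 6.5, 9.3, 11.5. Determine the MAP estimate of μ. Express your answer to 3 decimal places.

n = 6; x̄ = (10.5 + 13.6 + 5.8 + 6.5 + 9.3 + 11.5)/6 = 57.2/6 = 143/15 ≈ 9.5333.
For a Normal prior and Normal likelihood with known variance, the posterior is Normal; its mode equals its mean, the precision-weighted average.
Prior precision 1/σ₀² = 1/5 = 0.2; data precision n/σ² = 6/9 = 2/3.
μ̂ = (0.2·11 + (2/3)·(143/15)) / (0.2 + 2/3) = (77/9)/(13/15) = 385/39 ≈ 9.872.

μ̂_MAP = 9.872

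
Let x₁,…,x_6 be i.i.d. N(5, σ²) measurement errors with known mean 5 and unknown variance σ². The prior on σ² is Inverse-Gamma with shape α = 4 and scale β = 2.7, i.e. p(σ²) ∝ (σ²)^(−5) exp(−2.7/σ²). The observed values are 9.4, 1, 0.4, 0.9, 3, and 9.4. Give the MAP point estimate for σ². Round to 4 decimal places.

σ̂²_MAP = 6.3806

Sum of squared deviations about the known mean: SS = (9.4−5)² + (1−5)² + (0.4−5)² + (0.9−5)² + (3−5)² + (9.4−5)² = 96.69.
The Normal likelihood contributes (σ²)^(−n/2) exp(−SS/(2σ²)), so the posterior is Inverse-Gamma(α + n/2, β + SS/2) = Inverse-Gamma(7, 51.045).
The mode of Inverse-Gamma(a, b) is b/(a+1) = 51.045/8 ≈ 6.3806.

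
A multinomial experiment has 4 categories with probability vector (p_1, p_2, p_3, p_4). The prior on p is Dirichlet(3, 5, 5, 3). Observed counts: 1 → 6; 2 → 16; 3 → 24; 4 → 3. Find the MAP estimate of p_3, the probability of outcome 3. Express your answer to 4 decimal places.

The posterior is Dirichlet(αᵢ + nᵢ) = Dirichlet(9, 21, 29, 6).
For a Dirichlet(a₁,…,a_K) with all aᵢ > 1, the mode has j-th component (aⱼ − 1)/(Σaᵢ − K).
Here Σaᵢ = 65 and K = 4, so p_3 = (29 − 1)/(65 − 4) = 28/61 ≈ 0.4590.

MAP estimate: 0.4590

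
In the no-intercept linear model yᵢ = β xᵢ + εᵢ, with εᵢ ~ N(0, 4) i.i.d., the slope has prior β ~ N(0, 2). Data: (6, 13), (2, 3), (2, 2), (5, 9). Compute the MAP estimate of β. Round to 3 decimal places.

log p(β | y) = −Σ(yᵢ − βxᵢ)²/(2·4) − β²/(2·2) + const.
Setting the derivative to zero: Σxᵢ(yᵢ − βxᵢ)/4 − β/2 = 0, so β = Σxᵢyᵢ / (Σxᵢ² + σ²/τ²).
Σxᵢyᵢ = 6·13 + 2·3 + 2·2 + 5·9 = 133; Σxᵢ² = 69; σ²/τ² = 2.
β̂_MAP = 133 / (69 + 2) = 133/71 ≈ 1.873.

β̂_MAP = 1.873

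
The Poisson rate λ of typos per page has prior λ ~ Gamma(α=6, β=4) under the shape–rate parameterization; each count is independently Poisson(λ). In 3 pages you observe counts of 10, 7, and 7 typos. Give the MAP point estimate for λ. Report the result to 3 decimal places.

Σxᵢ = 10+7+7 = 24, with n = 3.
Posterior ∝ λ^5e^(−4λ) · λ^24e^(−3λ) = λ^29e^(−7λ), i.e. Gamma(shape=30, rate=7).
The mode of a Gamma(a, b) with a ≥ 1 (shape–rate) is (a−1)/b = 29/7 ≈ 4.143.

λ̂_MAP = 4.143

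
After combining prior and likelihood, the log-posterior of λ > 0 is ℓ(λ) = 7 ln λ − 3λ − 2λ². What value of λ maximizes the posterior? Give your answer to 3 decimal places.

ℓ'(λ) = 7/λ − 3 − 4λ. Setting this to zero and multiplying by λ: 4λ² + 3λ − 7 = 0.
λ = (−3 + √(3² + 4·4·7)) / (2·4) = (−3 + √121) / 8 = (−3 + 11)/8 = 1.
ℓ''(λ) = −7/λ² − 4 < 0, confirming a maximum.

λ̂_MAP = 1.000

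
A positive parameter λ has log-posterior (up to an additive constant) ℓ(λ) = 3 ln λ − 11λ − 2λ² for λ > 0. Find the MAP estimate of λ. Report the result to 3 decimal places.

ℓ'(λ) = 3/λ − 11 − 4λ. Setting this to zero and multiplying by λ: 4λ² + 11λ − 3 = 0.
λ = (−11 + √(11² + 4·4·3)) / (2·4) = (−11 + √169) / 8 = (−11 + 13)/8 = 1/4.
ℓ''(λ) = −3/λ² − 4 < 0, confirming a maximum.

λ̂_MAP = 0.250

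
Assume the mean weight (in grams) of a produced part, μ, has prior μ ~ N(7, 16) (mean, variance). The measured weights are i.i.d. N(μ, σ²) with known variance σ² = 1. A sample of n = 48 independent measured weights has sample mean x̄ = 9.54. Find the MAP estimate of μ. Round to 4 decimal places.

μ̂_MAP = 9.5367

n = 48, x̄ = 9.54.
For a Normal prior and Normal likelihood with known variance, the posterior is Normal; its mode equals its mean, the precision-weighted average.
Prior precision 1/σ₀² = 1/16 = 0.0625; data precision n/σ² = 48/1 = 48.
μ̂ = (0.0625·7 + 48·9.54) / (0.0625 + 48) = 458.3575/48.0625 = 183343/19225 ≈ 9.5367.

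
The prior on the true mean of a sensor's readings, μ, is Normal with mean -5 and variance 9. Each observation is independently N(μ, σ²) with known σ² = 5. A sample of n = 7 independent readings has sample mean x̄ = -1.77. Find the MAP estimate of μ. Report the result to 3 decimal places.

μ̂_MAP = -2.008

n = 7, x̄ = -1.77.
For a Normal prior and Normal likelihood with known variance, the posterior is Normal; its mode equals its mean, the precision-weighted average.
Prior precision 1/σ₀² = 1/9; data precision n/σ² = 7/5 = 1.4.
μ̂ = ((1/9)·(-5) + 1.4·(-1.77)) / (1/9 + 1.4) = (-13651/4500)/(68/45) = -2.0075 ≈ -2.008.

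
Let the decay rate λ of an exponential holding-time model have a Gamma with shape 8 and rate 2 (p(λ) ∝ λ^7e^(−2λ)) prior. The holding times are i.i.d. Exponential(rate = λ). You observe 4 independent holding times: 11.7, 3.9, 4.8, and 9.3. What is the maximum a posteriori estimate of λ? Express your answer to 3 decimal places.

λ̂_MAP = 0.347

The Exponential(rate=λ) likelihood is ∝ λ^n e^(−λΣtᵢ). Here n = 4 and Σtᵢ = 11.7 + 3.9 + 4.8 + 9.3 = 29.7.
Posterior ∝ λ^7e^(−2λ) · λ^4e^(−29.7λ) = λ^11e^(−31.7λ), i.e. Gamma(12, 31.7).
Mode = (a−1)/b = 11/31.7 ≈ 0.347.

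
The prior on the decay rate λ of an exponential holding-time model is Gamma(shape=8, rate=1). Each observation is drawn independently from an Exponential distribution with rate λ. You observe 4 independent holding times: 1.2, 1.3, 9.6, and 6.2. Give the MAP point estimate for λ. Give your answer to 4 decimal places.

λ̂_MAP = 0.5699

The Exponential(rate=λ) likelihood is ∝ λ^n e^(−λΣtᵢ). Here n = 4 and Σtᵢ = 1.2 + 1.3 + 9.6 + 6.2 = 18.3.
Posterior ∝ λ^7e^(−1λ) · λ^4e^(−18.3λ) = λ^11e^(−19.3λ), i.e. Gamma(12, 19.3).
Mode = (a−1)/b = 11/19.3 ≈ 0.5699.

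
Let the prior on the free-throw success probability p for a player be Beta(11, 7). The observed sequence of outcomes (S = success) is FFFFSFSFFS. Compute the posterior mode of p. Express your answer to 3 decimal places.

p̂_MAP = 0.500

Prior: Beta(11, 7).
Data: 3 successes in 10 trials (from the sequence). The binomial likelihood contributes p^3(1−p)^7, so the posterior is Beta(11+3, 7+7) = Beta(14, 14).
For Beta(a, b) with a, b > 1 the mode is (a−1)/(a+b−2) = 13/26 ≈ 0.500.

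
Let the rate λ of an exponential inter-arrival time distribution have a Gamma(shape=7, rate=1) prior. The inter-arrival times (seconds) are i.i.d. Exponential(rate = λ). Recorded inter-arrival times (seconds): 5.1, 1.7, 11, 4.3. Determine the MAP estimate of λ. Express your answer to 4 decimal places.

The Exponential(rate=λ) likelihood is ∝ λ^n e^(−λΣtᵢ). Here n = 4 and Σtᵢ = 5.1 + 1.7 + 11 + 4.3 = 22.1.
Posterior ∝ λ^6e^(−1λ) · λ^4e^(−22.1λ) = λ^10e^(−23.1λ), i.e. Gamma(11, 23.1).
Mode = (a−1)/b = 10/23.1 ≈ 0.4329.

λ̂_MAP = 0.4329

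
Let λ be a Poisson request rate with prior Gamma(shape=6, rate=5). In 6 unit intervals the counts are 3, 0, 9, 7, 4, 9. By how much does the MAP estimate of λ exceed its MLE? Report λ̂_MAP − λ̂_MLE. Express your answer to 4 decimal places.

Σxᵢ = 32. Posterior is Gamma(38, 11); MAP = (38−1)/11 = 37/11 ≈ 3.36364.
MLE = x̄ = 32/6 ≈ 5.33333.
Difference = 37/11 − 32/6 = -65/33 ≈ -1.9697.

MAP − MLE = -1.9697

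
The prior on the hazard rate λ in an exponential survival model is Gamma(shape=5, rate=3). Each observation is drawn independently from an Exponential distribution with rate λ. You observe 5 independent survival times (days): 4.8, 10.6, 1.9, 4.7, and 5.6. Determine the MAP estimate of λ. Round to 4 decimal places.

λ̂_MAP = 0.2941

The Exponential(rate=λ) likelihood is ∝ λ^n e^(−λΣtᵢ). Here n = 5 and Σtᵢ = 4.8 + 10.6 + 1.9 + 4.7 + 5.6 = 27.6.
Posterior ∝ λ^4e^(−3λ) · λ^5e^(−27.6λ) = λ^9e^(−30.6λ), i.e. Gamma(10, 30.6).
Mode = (a−1)/b = 9/30.6 ≈ 0.2941.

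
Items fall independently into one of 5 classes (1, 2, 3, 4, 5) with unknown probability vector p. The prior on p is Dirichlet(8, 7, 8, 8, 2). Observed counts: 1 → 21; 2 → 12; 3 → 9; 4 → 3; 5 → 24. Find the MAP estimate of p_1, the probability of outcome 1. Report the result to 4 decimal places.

The posterior is Dirichlet(αᵢ + nᵢ) = Dirichlet(29, 19, 17, 11, 26).
For a Dirichlet(a₁,…,a_K) with all aᵢ > 1, the mode has j-th component (aⱼ − 1)/(Σaᵢ − K).
Here Σaᵢ = 102 and K = 5, so p_1 = (29 − 1)/(102 − 5) = 28/97 ≈ 0.2887.

MAP estimate: 0.2887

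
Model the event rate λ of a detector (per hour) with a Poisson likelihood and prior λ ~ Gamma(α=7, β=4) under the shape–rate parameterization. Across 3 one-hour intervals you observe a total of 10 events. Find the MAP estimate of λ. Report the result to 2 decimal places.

Σxᵢ = 10, n = 3.
Posterior ∝ λ^6e^(−4λ) · λ^10e^(−3λ) = λ^16e^(−7λ), i.e. Gamma(shape=17, rate=7).
The mode of a Gamma(a, b) with a ≥ 1 (shape–rate) is (a−1)/b = 16/7 ≈ 2.29.

λ̂_MAP = 2.29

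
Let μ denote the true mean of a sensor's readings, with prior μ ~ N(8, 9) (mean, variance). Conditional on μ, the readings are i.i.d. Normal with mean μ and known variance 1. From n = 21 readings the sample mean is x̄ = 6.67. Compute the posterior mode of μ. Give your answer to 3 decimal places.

μ̂_MAP = 6.677

n = 21, x̄ = 6.67.
For a Normal prior and Normal likelihood with known variance, the posterior is Normal; its mode equals its mean, the precision-weighted average.
Prior precision 1/σ₀² = 1/9; data precision n/σ² = 21/1 = 21.
μ̂ = ((1/9)·8 + 21·6.67) / (1/9 + 21) = (126863/900)/(190/9) = 6.677.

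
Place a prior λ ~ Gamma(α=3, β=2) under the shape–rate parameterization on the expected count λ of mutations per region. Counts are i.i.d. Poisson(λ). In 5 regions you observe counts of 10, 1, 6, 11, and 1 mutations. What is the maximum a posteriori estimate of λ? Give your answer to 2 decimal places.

Σxᵢ = 10+1+6+11+1 = 29, with n = 5.
Posterior ∝ λ^2e^(−2λ) · λ^29e^(−5λ) = λ^31e^(−7λ), i.e. Gamma(shape=32, rate=7).
The mode of a Gamma(a, b) with a ≥ 1 (shape–rate) is (a−1)/b = 31/7 ≈ 4.43.

λ̂_MAP = 4.43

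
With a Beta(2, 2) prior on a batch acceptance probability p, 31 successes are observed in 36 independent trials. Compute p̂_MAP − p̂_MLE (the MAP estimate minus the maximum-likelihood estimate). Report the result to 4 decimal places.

MAP − MLE = -0.0190

Posterior is Beta(33, 7); MAP = (33−1)/(40−2) = 32/38 ≈ 0.84211.
MLE ignores the prior: p̂_MLE = k/n = 31/36 ≈ 0.86111.
Difference = 32/38 − 31/36 = -13/684 ≈ -0.0190.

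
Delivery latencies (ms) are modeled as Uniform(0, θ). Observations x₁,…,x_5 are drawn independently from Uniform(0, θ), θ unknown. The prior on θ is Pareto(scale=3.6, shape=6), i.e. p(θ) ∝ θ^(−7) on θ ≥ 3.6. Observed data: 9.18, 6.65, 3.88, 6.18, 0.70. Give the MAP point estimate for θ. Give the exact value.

The Uniform(0, θ) likelihood is θ^(−n) for θ ≥ max(xᵢ), zero otherwise. Here max(xᵢ) = 9.18.
Posterior ∝ θ^(−7) · θ^(−5) = θ^(−12) on θ ≥ max(3.6, 9.18) = 9.18.
This density is strictly decreasing in θ, so the posterior mode lies at the lower boundary of the support.

θ̂_MAP = 9.18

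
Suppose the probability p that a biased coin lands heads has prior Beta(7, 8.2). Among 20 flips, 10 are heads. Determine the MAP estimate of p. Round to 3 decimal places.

p̂_MAP = 0.482

Prior: Beta(7, 8.2).
Data: 10 successes in 20 trials. The binomial likelihood contributes p^10(1−p)^10, so the posterior is Beta(7+10, 8.2+10) = Beta(17, 18.2).
For Beta(a, b) with a, b > 1 the mode is (a−1)/(a+b−2) = 16/33.2 ≈ 0.482.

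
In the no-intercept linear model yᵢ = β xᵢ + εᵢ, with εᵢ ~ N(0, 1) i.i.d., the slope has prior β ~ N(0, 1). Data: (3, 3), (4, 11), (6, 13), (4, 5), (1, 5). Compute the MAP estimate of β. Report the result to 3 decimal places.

β̂_MAP = 1.975

log p(β | y) = −Σ(yᵢ − βxᵢ)²/(2·1) − β²/(2·1) + const.
Setting the derivative to zero: Σxᵢ(yᵢ − βxᵢ)/1 − β/1 = 0, so β = Σxᵢyᵢ / (Σxᵢ² + σ²/τ²).
Σxᵢyᵢ = 3·3 + 4·11 + 6·13 + 4·5 + 1·5 = 156; Σxᵢ² = 78; σ²/τ² = 1.
β̂_MAP = 156 / (78 + 1) = 156/79 ≈ 1.975.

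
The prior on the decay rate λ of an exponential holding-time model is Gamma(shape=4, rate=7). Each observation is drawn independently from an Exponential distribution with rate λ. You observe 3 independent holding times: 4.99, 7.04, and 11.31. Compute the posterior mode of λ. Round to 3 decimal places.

λ̂_MAP = 0.198

The Exponential(rate=λ) likelihood is ∝ λ^n e^(−λΣtᵢ). Here n = 3 and Σtᵢ = 4.99 + 7.04 + 11.31 = 23.34.
Posterior ∝ λ^3e^(−7λ) · λ^3e^(−23.34λ) = λ^6e^(−30.34λ), i.e. Gamma(7, 30.34).
Mode = (a−1)/b = 6/30.34 ≈ 0.198.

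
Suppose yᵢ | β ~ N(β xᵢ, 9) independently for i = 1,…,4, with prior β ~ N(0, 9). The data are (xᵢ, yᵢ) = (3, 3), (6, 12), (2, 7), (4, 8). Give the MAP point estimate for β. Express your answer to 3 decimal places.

β̂_MAP = 1.924

log p(β | y) = −Σ(yᵢ − βxᵢ)²/(2·9) − β²/(2·9) + const.
Setting the derivative to zero: Σxᵢ(yᵢ − βxᵢ)/9 − β/9 = 0, so β = Σxᵢyᵢ / (Σxᵢ² + σ²/τ²).
Σxᵢyᵢ = 3·3 + 6·12 + 2·7 + 4·8 = 127; Σxᵢ² = 65; σ²/τ² = 1.
β̂_MAP = 127 / (65 + 1) = 127/66 ≈ 1.924.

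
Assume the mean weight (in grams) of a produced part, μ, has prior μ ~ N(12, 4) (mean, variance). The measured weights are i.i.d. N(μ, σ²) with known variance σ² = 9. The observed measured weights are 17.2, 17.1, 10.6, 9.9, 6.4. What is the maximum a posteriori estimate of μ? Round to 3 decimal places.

μ̂_MAP = 12.166

n = 5; x̄ = (17.2 + 17.1 + 10.6 + 9.9 + 6.4)/5 = 61.2/5 = 12.24.
For a Normal prior and Normal likelihood with known variance, the posterior is Normal; its mode equals its mean, the precision-weighted average.
Prior precision 1/σ₀² = 1/4 = 0.25; data precision n/σ² = 5/9.
μ̂ = (0.25·12 + (5/9)·12.24) / (0.25 + 5/9) = 9.8/(29/36) = 1764/145 ≈ 12.166.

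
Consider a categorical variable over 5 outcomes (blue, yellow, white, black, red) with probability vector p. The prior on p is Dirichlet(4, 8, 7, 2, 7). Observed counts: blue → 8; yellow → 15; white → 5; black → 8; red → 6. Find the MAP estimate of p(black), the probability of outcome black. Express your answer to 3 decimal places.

The posterior is Dirichlet(αᵢ + nᵢ) = Dirichlet(12, 23, 12, 10, 13).
For a Dirichlet(a₁,…,a_K) with all aᵢ > 1, the mode has j-th component (aⱼ − 1)/(Σaᵢ − K).
Here Σaᵢ = 70 and K = 5, so p(black) = (10 − 1)/(70 − 5) = 9/65 ≈ 0.138.

MAP estimate of p(black) = 0.138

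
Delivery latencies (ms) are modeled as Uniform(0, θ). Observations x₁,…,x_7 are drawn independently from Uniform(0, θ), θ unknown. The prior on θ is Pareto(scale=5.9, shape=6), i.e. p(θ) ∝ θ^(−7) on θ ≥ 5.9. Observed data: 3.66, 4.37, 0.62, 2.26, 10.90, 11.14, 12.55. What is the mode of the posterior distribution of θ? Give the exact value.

The Uniform(0, θ) likelihood is θ^(−n) for θ ≥ max(xᵢ), zero otherwise. Here max(xᵢ) = 12.55.
Posterior ∝ θ^(−7) · θ^(−7) = θ^(−14) on θ ≥ max(5.9, 12.55) = 12.55.
This density is strictly decreasing in θ, so the posterior mode lies at the lower boundary of the support.

θ̂_MAP = 12.55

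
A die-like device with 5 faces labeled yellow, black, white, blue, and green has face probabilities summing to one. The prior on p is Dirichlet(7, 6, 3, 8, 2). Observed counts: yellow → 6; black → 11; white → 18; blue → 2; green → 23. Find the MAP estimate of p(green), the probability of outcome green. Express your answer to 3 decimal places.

The posterior is Dirichlet(αᵢ + nᵢ) = Dirichlet(13, 17, 21, 10, 25).
For a Dirichlet(a₁,…,a_K) with all aᵢ > 1, the mode has j-th component (aⱼ − 1)/(Σaᵢ − K).
Here Σaᵢ = 86 and K = 5, so p(green) = (25 − 1)/(86 − 5) = 24/81 ≈ 0.296.

MAP estimate of p(green) = 0.296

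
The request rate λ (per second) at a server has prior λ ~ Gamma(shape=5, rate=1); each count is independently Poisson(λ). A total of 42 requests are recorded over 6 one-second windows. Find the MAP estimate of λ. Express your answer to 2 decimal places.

Σxᵢ = 42, n = 6.
Posterior ∝ λ^4e^(−1λ) · λ^42e^(−6λ) = λ^46e^(−7λ), i.e. Gamma(shape=47, rate=7).
The mode of a Gamma(a, b) with a ≥ 1 (shape–rate) is (a−1)/b = 46/7 ≈ 6.57.

λ̂_MAP = 6.57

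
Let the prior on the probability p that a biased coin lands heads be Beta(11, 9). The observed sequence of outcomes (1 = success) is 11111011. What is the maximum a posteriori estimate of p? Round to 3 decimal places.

p̂_MAP = 0.654

Prior: Beta(11, 9).
Data: 7 successes in 8 trials (from the sequence). The binomial likelihood contributes p^7(1−p)^1, so the posterior is Beta(11+7, 9+1) = Beta(18, 10).
For Beta(a, b) with a, b > 1 the mode is (a−1)/(a+b−2) = 17/26 ≈ 0.654.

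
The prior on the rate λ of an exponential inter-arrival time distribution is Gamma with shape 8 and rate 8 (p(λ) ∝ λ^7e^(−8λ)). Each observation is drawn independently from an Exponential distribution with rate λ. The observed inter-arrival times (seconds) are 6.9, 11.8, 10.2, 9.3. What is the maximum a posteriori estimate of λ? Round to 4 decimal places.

λ̂_MAP = 0.2381

The Exponential(rate=λ) likelihood is ∝ λ^n e^(−λΣtᵢ). Here n = 4 and Σtᵢ = 6.9 + 11.8 + 10.2 + 9.3 = 38.2.
Posterior ∝ λ^7e^(−8λ) · λ^4e^(−38.2λ) = λ^11e^(−46.2λ), i.e. Gamma(12, 46.2).
Mode = (a−1)/b = 11/46.2 ≈ 0.2381.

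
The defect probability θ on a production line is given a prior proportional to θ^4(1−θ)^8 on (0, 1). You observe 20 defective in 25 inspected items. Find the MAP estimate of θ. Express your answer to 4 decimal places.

The prior density ∝ θ^4(1−θ)^8 is the kernel of Beta(5, 9).
Data: 20 successes in 25 trials. The binomial likelihood contributes θ^20(1−θ)^5, so the posterior is Beta(5+20, 9+5) = Beta(25, 14).
For Beta(a, b) with a, b > 1 the mode is (a−1)/(a+b−2) = 24/37 ≈ 0.6486.

θ̂_MAP = 0.6486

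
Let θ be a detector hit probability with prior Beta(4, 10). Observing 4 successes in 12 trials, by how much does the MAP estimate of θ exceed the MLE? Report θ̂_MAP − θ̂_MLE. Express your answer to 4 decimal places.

Posterior is Beta(8, 18); MAP = (8−1)/(26−2) = 7/24 ≈ 0.29167.
MLE ignores the prior: θ̂_MLE = k/n = 4/12 ≈ 0.33333.
Difference = 7/24 − 4/12 = -1/24 ≈ -0.0417.

MAP − MLE = -0.0417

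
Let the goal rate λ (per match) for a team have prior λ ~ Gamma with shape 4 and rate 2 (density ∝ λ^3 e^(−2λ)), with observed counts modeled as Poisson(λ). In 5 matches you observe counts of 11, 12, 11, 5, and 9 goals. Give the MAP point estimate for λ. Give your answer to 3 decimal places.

Σxᵢ = 11+12+11+5+9 = 48, with n = 5.
Posterior ∝ λ^3e^(−2λ) · λ^48e^(−5λ) = λ^51e^(−7λ), i.e. Gamma(shape=52, rate=7).
The mode of a Gamma(a, b) with a ≥ 1 (shape–rate) is (a−1)/b = 51/7 ≈ 7.286.

λ̂_MAP = 7.286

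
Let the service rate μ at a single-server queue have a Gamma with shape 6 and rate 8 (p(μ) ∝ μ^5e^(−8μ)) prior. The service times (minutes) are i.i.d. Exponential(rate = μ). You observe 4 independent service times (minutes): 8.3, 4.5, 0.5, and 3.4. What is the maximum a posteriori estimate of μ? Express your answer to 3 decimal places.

The Exponential(rate=μ) likelihood is ∝ μ^n e^(−μΣtᵢ). Here n = 4 and Σtᵢ = 8.3 + 4.5 + 0.5 + 3.4 = 16.7.
Posterior ∝ μ^5e^(−8μ) · μ^4e^(−16.7μ) = μ^9e^(−24.7μ), i.e. Gamma(10, 24.7).
Mode = (a−1)/b = 9/24.7 ≈ 0.364.

μ̂_MAP = 0.364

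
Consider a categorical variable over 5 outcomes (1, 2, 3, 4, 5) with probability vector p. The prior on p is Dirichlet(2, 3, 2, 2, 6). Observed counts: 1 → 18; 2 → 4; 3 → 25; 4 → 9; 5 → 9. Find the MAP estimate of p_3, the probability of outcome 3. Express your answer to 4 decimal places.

MAP estimate: 0.3467

The posterior is Dirichlet(αᵢ + nᵢ) = Dirichlet(20, 7, 27, 11, 15).
For a Dirichlet(a₁,…,a_K) with all aᵢ > 1, the mode has j-th component (aⱼ − 1)/(Σaᵢ − K).
Here Σaᵢ = 80 and K = 5, so p_3 = (27 − 1)/(80 − 5) = 26/75 ≈ 0.3467.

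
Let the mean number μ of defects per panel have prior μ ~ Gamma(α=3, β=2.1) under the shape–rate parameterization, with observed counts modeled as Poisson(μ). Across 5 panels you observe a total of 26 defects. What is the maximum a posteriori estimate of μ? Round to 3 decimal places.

Σxᵢ = 26, n = 5.
Posterior ∝ μ^2e^(−2.1μ) · μ^26e^(−5μ) = μ^28e^(−7.1μ), i.e. Gamma(shape=29, rate=7.1).
The mode of a Gamma(a, b) with a ≥ 1 (shape–rate) is (a−1)/b = 28/7.1 ≈ 3.944.

μ̂_MAP = 3.944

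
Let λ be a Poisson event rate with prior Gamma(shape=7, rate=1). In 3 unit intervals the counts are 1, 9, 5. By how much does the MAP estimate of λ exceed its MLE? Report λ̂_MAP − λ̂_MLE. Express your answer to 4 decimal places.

MAP − MLE = 0.2500

Σxᵢ = 15. Posterior is Gamma(22, 4); MAP = (22−1)/4 = 21/4 ≈ 5.25000.
MLE = x̄ = 15/3 ≈ 5.00000.
Difference = 21/4 − 15/3 = 1/4 ≈ 0.2500.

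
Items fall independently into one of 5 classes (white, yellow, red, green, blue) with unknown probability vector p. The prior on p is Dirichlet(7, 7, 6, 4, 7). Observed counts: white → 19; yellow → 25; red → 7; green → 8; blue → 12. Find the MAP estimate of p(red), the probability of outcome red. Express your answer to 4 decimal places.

The posterior is Dirichlet(αᵢ + nᵢ) = Dirichlet(26, 32, 13, 12, 19).
For a Dirichlet(a₁,…,a_K) with all aᵢ > 1, the mode has j-th component (aⱼ − 1)/(Σaᵢ − K).
Here Σaᵢ = 102 and K = 5, so p(red) = (13 − 1)/(102 − 5) = 12/97 ≈ 0.1237.

MAP estimate of p(red) = 0.1237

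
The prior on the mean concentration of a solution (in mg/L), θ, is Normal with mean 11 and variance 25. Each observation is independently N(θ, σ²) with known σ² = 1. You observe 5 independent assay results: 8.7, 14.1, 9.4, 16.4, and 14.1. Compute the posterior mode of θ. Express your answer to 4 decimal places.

θ̂_MAP = 12.5278

n = 5; x̄ = (8.7 + 14.1 + 9.4 + 16.4 + 14.1)/5 = 62.7/5 = 12.54.
For a Normal prior and Normal likelihood with known variance, the posterior is Normal; its mode equals its mean, the precision-weighted average.
Prior precision 1/σ₀² = 1/25 = 0.04; data precision n/σ² = 5/1 = 5.
θ̂ = (0.04·11 + 5·12.54) / (0.04 + 5) = 63.14/5.04 = 451/36 ≈ 12.5278.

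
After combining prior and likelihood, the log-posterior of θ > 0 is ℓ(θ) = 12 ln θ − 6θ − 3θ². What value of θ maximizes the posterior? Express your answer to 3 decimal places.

θ̂_MAP = 1.000

ℓ'(θ) = 12/θ − 6 − 6θ. Setting this to zero and multiplying by θ: 6θ² + 6θ − 12 = 0.
θ = (−6 + √(6² + 4·6·12)) / (2·6) = (−6 + √324) / 12 = (−6 + 18)/12 = 1.
ℓ''(θ) = −12/θ² − 6 < 0, confirming a maximum.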